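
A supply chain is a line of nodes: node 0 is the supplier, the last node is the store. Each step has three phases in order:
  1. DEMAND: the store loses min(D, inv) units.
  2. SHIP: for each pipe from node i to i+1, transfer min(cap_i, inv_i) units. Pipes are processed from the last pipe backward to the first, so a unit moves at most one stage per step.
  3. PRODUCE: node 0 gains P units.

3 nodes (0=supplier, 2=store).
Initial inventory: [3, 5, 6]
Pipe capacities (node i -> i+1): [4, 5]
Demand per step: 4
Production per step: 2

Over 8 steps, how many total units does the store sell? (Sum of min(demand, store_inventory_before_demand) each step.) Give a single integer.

Step 1: sold=4 (running total=4) -> [2 3 7]
Step 2: sold=4 (running total=8) -> [2 2 6]
Step 3: sold=4 (running total=12) -> [2 2 4]
Step 4: sold=4 (running total=16) -> [2 2 2]
Step 5: sold=2 (running total=18) -> [2 2 2]
Step 6: sold=2 (running total=20) -> [2 2 2]
Step 7: sold=2 (running total=22) -> [2 2 2]
Step 8: sold=2 (running total=24) -> [2 2 2]

Answer: 24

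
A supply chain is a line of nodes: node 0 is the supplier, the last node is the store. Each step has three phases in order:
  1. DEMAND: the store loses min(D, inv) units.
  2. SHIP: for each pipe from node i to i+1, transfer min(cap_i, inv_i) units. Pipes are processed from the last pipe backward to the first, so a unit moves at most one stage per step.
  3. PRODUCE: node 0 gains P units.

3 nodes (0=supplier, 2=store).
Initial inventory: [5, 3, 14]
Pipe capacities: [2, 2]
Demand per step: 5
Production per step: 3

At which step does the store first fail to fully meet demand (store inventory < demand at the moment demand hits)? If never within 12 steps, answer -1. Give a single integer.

Step 1: demand=5,sold=5 ship[1->2]=2 ship[0->1]=2 prod=3 -> [6 3 11]
Step 2: demand=5,sold=5 ship[1->2]=2 ship[0->1]=2 prod=3 -> [7 3 8]
Step 3: demand=5,sold=5 ship[1->2]=2 ship[0->1]=2 prod=3 -> [8 3 5]
Step 4: demand=5,sold=5 ship[1->2]=2 ship[0->1]=2 prod=3 -> [9 3 2]
Step 5: demand=5,sold=2 ship[1->2]=2 ship[0->1]=2 prod=3 -> [10 3 2]
Step 6: demand=5,sold=2 ship[1->2]=2 ship[0->1]=2 prod=3 -> [11 3 2]
Step 7: demand=5,sold=2 ship[1->2]=2 ship[0->1]=2 prod=3 -> [12 3 2]
Step 8: demand=5,sold=2 ship[1->2]=2 ship[0->1]=2 prod=3 -> [13 3 2]
Step 9: demand=5,sold=2 ship[1->2]=2 ship[0->1]=2 prod=3 -> [14 3 2]
Step 10: demand=5,sold=2 ship[1->2]=2 ship[0->1]=2 prod=3 -> [15 3 2]
Step 11: demand=5,sold=2 ship[1->2]=2 ship[0->1]=2 prod=3 -> [16 3 2]
Step 12: demand=5,sold=2 ship[1->2]=2 ship[0->1]=2 prod=3 -> [17 3 2]
First stockout at step 5

5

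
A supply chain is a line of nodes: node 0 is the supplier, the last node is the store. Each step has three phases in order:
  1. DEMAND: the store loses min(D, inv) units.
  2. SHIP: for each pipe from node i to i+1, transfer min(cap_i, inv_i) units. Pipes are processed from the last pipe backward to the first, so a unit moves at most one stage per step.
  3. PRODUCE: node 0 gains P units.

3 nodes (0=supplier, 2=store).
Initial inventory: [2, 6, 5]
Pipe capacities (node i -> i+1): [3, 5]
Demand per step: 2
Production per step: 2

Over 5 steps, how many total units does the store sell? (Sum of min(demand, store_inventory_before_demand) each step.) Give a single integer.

Step 1: sold=2 (running total=2) -> [2 3 8]
Step 2: sold=2 (running total=4) -> [2 2 9]
Step 3: sold=2 (running total=6) -> [2 2 9]
Step 4: sold=2 (running total=8) -> [2 2 9]
Step 5: sold=2 (running total=10) -> [2 2 9]

Answer: 10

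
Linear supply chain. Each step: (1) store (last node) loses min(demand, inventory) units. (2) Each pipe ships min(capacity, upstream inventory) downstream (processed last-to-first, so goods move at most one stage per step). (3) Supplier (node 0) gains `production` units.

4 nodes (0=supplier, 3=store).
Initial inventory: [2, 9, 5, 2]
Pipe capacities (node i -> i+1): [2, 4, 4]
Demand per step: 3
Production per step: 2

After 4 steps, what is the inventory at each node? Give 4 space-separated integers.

Step 1: demand=3,sold=2 ship[2->3]=4 ship[1->2]=4 ship[0->1]=2 prod=2 -> inv=[2 7 5 4]
Step 2: demand=3,sold=3 ship[2->3]=4 ship[1->2]=4 ship[0->1]=2 prod=2 -> inv=[2 5 5 5]
Step 3: demand=3,sold=3 ship[2->3]=4 ship[1->2]=4 ship[0->1]=2 prod=2 -> inv=[2 3 5 6]
Step 4: demand=3,sold=3 ship[2->3]=4 ship[1->2]=3 ship[0->1]=2 prod=2 -> inv=[2 2 4 7]

2 2 4 7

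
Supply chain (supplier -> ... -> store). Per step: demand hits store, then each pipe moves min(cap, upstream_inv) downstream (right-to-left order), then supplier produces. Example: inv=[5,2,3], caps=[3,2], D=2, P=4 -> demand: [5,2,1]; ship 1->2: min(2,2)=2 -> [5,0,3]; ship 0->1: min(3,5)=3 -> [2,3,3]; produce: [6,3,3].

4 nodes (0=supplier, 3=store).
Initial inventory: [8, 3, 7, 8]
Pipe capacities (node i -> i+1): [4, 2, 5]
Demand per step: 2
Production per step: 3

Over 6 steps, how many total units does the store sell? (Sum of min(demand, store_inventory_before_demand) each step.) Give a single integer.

Answer: 12

Derivation:
Step 1: sold=2 (running total=2) -> [7 5 4 11]
Step 2: sold=2 (running total=4) -> [6 7 2 13]
Step 3: sold=2 (running total=6) -> [5 9 2 13]
Step 4: sold=2 (running total=8) -> [4 11 2 13]
Step 5: sold=2 (running total=10) -> [3 13 2 13]
Step 6: sold=2 (running total=12) -> [3 14 2 13]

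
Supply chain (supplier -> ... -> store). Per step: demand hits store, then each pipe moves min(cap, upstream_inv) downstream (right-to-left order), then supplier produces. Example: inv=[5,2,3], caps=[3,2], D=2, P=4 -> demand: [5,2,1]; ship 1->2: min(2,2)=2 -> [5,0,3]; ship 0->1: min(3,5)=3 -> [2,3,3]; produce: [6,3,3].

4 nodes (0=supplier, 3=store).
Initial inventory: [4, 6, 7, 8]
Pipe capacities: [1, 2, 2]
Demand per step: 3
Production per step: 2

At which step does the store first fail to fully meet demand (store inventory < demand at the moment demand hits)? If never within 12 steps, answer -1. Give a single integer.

Step 1: demand=3,sold=3 ship[2->3]=2 ship[1->2]=2 ship[0->1]=1 prod=2 -> [5 5 7 7]
Step 2: demand=3,sold=3 ship[2->3]=2 ship[1->2]=2 ship[0->1]=1 prod=2 -> [6 4 7 6]
Step 3: demand=3,sold=3 ship[2->3]=2 ship[1->2]=2 ship[0->1]=1 prod=2 -> [7 3 7 5]
Step 4: demand=3,sold=3 ship[2->3]=2 ship[1->2]=2 ship[0->1]=1 prod=2 -> [8 2 7 4]
Step 5: demand=3,sold=3 ship[2->3]=2 ship[1->2]=2 ship[0->1]=1 prod=2 -> [9 1 7 3]
Step 6: demand=3,sold=3 ship[2->3]=2 ship[1->2]=1 ship[0->1]=1 prod=2 -> [10 1 6 2]
Step 7: demand=3,sold=2 ship[2->3]=2 ship[1->2]=1 ship[0->1]=1 prod=2 -> [11 1 5 2]
Step 8: demand=3,sold=2 ship[2->3]=2 ship[1->2]=1 ship[0->1]=1 prod=2 -> [12 1 4 2]
Step 9: demand=3,sold=2 ship[2->3]=2 ship[1->2]=1 ship[0->1]=1 prod=2 -> [13 1 3 2]
Step 10: demand=3,sold=2 ship[2->3]=2 ship[1->2]=1 ship[0->1]=1 prod=2 -> [14 1 2 2]
Step 11: demand=3,sold=2 ship[2->3]=2 ship[1->2]=1 ship[0->1]=1 prod=2 -> [15 1 1 2]
Step 12: demand=3,sold=2 ship[2->3]=1 ship[1->2]=1 ship[0->1]=1 prod=2 -> [16 1 1 1]
First stockout at step 7

7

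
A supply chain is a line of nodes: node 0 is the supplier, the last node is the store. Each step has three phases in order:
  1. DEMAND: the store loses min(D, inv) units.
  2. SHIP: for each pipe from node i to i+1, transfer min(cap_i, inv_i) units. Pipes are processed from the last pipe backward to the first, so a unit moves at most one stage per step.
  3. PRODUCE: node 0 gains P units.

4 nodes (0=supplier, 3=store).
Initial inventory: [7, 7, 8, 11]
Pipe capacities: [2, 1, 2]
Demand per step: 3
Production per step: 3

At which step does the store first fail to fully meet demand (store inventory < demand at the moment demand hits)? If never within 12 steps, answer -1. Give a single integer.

Step 1: demand=3,sold=3 ship[2->3]=2 ship[1->2]=1 ship[0->1]=2 prod=3 -> [8 8 7 10]
Step 2: demand=3,sold=3 ship[2->3]=2 ship[1->2]=1 ship[0->1]=2 prod=3 -> [9 9 6 9]
Step 3: demand=3,sold=3 ship[2->3]=2 ship[1->2]=1 ship[0->1]=2 prod=3 -> [10 10 5 8]
Step 4: demand=3,sold=3 ship[2->3]=2 ship[1->2]=1 ship[0->1]=2 prod=3 -> [11 11 4 7]
Step 5: demand=3,sold=3 ship[2->3]=2 ship[1->2]=1 ship[0->1]=2 prod=3 -> [12 12 3 6]
Step 6: demand=3,sold=3 ship[2->3]=2 ship[1->2]=1 ship[0->1]=2 prod=3 -> [13 13 2 5]
Step 7: demand=3,sold=3 ship[2->3]=2 ship[1->2]=1 ship[0->1]=2 prod=3 -> [14 14 1 4]
Step 8: demand=3,sold=3 ship[2->3]=1 ship[1->2]=1 ship[0->1]=2 prod=3 -> [15 15 1 2]
Step 9: demand=3,sold=2 ship[2->3]=1 ship[1->2]=1 ship[0->1]=2 prod=3 -> [16 16 1 1]
Step 10: demand=3,sold=1 ship[2->3]=1 ship[1->2]=1 ship[0->1]=2 prod=3 -> [17 17 1 1]
Step 11: demand=3,sold=1 ship[2->3]=1 ship[1->2]=1 ship[0->1]=2 prod=3 -> [18 18 1 1]
Step 12: demand=3,sold=1 ship[2->3]=1 ship[1->2]=1 ship[0->1]=2 prod=3 -> [19 19 1 1]
First stockout at step 9

9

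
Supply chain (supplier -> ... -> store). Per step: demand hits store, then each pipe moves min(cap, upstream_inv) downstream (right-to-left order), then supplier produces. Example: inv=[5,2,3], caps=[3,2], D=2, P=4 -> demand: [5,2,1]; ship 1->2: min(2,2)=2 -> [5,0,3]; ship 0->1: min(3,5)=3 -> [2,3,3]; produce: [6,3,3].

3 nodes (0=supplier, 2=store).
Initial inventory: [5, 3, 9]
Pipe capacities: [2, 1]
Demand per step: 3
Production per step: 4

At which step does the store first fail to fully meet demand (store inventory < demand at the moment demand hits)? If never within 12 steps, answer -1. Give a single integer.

Step 1: demand=3,sold=3 ship[1->2]=1 ship[0->1]=2 prod=4 -> [7 4 7]
Step 2: demand=3,sold=3 ship[1->2]=1 ship[0->1]=2 prod=4 -> [9 5 5]
Step 3: demand=3,sold=3 ship[1->2]=1 ship[0->1]=2 prod=4 -> [11 6 3]
Step 4: demand=3,sold=3 ship[1->2]=1 ship[0->1]=2 prod=4 -> [13 7 1]
Step 5: demand=3,sold=1 ship[1->2]=1 ship[0->1]=2 prod=4 -> [15 8 1]
Step 6: demand=3,sold=1 ship[1->2]=1 ship[0->1]=2 prod=4 -> [17 9 1]
Step 7: demand=3,sold=1 ship[1->2]=1 ship[0->1]=2 prod=4 -> [19 10 1]
Step 8: demand=3,sold=1 ship[1->2]=1 ship[0->1]=2 prod=4 -> [21 11 1]
Step 9: demand=3,sold=1 ship[1->2]=1 ship[0->1]=2 prod=4 -> [23 12 1]
Step 10: demand=3,sold=1 ship[1->2]=1 ship[0->1]=2 prod=4 -> [25 13 1]
Step 11: demand=3,sold=1 ship[1->2]=1 ship[0->1]=2 prod=4 -> [27 14 1]
Step 12: demand=3,sold=1 ship[1->2]=1 ship[0->1]=2 prod=4 -> [29 15 1]
First stockout at step 5

5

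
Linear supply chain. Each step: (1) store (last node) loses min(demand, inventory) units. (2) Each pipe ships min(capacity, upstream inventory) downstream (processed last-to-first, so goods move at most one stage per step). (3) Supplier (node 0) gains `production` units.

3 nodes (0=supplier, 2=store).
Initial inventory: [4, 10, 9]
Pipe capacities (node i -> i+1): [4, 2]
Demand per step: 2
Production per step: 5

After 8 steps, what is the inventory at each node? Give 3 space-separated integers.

Step 1: demand=2,sold=2 ship[1->2]=2 ship[0->1]=4 prod=5 -> inv=[5 12 9]
Step 2: demand=2,sold=2 ship[1->2]=2 ship[0->1]=4 prod=5 -> inv=[6 14 9]
Step 3: demand=2,sold=2 ship[1->2]=2 ship[0->1]=4 prod=5 -> inv=[7 16 9]
Step 4: demand=2,sold=2 ship[1->2]=2 ship[0->1]=4 prod=5 -> inv=[8 18 9]
Step 5: demand=2,sold=2 ship[1->2]=2 ship[0->1]=4 prod=5 -> inv=[9 20 9]
Step 6: demand=2,sold=2 ship[1->2]=2 ship[0->1]=4 prod=5 -> inv=[10 22 9]
Step 7: demand=2,sold=2 ship[1->2]=2 ship[0->1]=4 prod=5 -> inv=[11 24 9]
Step 8: demand=2,sold=2 ship[1->2]=2 ship[0->1]=4 prod=5 -> inv=[12 26 9]

12 26 9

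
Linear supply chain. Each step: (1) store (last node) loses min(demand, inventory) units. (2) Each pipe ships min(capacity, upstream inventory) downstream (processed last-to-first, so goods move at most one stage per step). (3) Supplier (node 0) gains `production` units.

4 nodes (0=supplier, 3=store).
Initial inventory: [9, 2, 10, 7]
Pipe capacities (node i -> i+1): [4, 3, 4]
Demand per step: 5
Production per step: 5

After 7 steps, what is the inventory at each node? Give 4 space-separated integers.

Step 1: demand=5,sold=5 ship[2->3]=4 ship[1->2]=2 ship[0->1]=4 prod=5 -> inv=[10 4 8 6]
Step 2: demand=5,sold=5 ship[2->3]=4 ship[1->2]=3 ship[0->1]=4 prod=5 -> inv=[11 5 7 5]
Step 3: demand=5,sold=5 ship[2->3]=4 ship[1->2]=3 ship[0->1]=4 prod=5 -> inv=[12 6 6 4]
Step 4: demand=5,sold=4 ship[2->3]=4 ship[1->2]=3 ship[0->1]=4 prod=5 -> inv=[13 7 5 4]
Step 5: demand=5,sold=4 ship[2->3]=4 ship[1->2]=3 ship[0->1]=4 prod=5 -> inv=[14 8 4 4]
Step 6: demand=5,sold=4 ship[2->3]=4 ship[1->2]=3 ship[0->1]=4 prod=5 -> inv=[15 9 3 4]
Step 7: demand=5,sold=4 ship[2->3]=3 ship[1->2]=3 ship[0->1]=4 prod=5 -> inv=[16 10 3 3]

16 10 3 3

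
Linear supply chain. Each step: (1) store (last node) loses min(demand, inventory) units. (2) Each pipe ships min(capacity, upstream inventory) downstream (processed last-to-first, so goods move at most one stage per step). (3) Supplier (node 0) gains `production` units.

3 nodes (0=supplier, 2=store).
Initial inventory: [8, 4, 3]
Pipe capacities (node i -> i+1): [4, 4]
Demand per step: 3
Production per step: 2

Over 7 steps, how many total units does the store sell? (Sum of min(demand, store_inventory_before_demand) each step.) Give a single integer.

Step 1: sold=3 (running total=3) -> [6 4 4]
Step 2: sold=3 (running total=6) -> [4 4 5]
Step 3: sold=3 (running total=9) -> [2 4 6]
Step 4: sold=3 (running total=12) -> [2 2 7]
Step 5: sold=3 (running total=15) -> [2 2 6]
Step 6: sold=3 (running total=18) -> [2 2 5]
Step 7: sold=3 (running total=21) -> [2 2 4]

Answer: 21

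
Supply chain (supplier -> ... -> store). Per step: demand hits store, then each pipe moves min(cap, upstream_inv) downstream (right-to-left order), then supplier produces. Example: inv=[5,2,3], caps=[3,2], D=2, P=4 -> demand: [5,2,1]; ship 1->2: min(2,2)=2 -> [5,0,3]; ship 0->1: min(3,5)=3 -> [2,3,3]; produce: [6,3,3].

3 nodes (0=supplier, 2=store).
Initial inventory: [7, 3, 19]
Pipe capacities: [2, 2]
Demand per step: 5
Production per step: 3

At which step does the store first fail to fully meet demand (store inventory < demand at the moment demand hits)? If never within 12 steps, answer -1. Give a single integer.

Step 1: demand=5,sold=5 ship[1->2]=2 ship[0->1]=2 prod=3 -> [8 3 16]
Step 2: demand=5,sold=5 ship[1->2]=2 ship[0->1]=2 prod=3 -> [9 3 13]
Step 3: demand=5,sold=5 ship[1->2]=2 ship[0->1]=2 prod=3 -> [10 3 10]
Step 4: demand=5,sold=5 ship[1->2]=2 ship[0->1]=2 prod=3 -> [11 3 7]
Step 5: demand=5,sold=5 ship[1->2]=2 ship[0->1]=2 prod=3 -> [12 3 4]
Step 6: demand=5,sold=4 ship[1->2]=2 ship[0->1]=2 prod=3 -> [13 3 2]
Step 7: demand=5,sold=2 ship[1->2]=2 ship[0->1]=2 prod=3 -> [14 3 2]
Step 8: demand=5,sold=2 ship[1->2]=2 ship[0->1]=2 prod=3 -> [15 3 2]
Step 9: demand=5,sold=2 ship[1->2]=2 ship[0->1]=2 prod=3 -> [16 3 2]
Step 10: demand=5,sold=2 ship[1->2]=2 ship[0->1]=2 prod=3 -> [17 3 2]
Step 11: demand=5,sold=2 ship[1->2]=2 ship[0->1]=2 prod=3 -> [18 3 2]
Step 12: demand=5,sold=2 ship[1->2]=2 ship[0->1]=2 prod=3 -> [19 3 2]
First stockout at step 6

6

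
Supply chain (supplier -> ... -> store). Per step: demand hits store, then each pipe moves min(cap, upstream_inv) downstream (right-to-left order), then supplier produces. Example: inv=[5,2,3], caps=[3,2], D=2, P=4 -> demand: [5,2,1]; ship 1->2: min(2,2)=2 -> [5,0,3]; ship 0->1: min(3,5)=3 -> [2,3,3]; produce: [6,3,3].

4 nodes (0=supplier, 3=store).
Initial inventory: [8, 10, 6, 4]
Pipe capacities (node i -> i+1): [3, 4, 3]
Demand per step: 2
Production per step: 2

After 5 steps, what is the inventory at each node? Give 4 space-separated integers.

Step 1: demand=2,sold=2 ship[2->3]=3 ship[1->2]=4 ship[0->1]=3 prod=2 -> inv=[7 9 7 5]
Step 2: demand=2,sold=2 ship[2->3]=3 ship[1->2]=4 ship[0->1]=3 prod=2 -> inv=[6 8 8 6]
Step 3: demand=2,sold=2 ship[2->3]=3 ship[1->2]=4 ship[0->1]=3 prod=2 -> inv=[5 7 9 7]
Step 4: demand=2,sold=2 ship[2->3]=3 ship[1->2]=4 ship[0->1]=3 prod=2 -> inv=[4 6 10 8]
Step 5: demand=2,sold=2 ship[2->3]=3 ship[1->2]=4 ship[0->1]=3 prod=2 -> inv=[3 5 11 9]

3 5 11 9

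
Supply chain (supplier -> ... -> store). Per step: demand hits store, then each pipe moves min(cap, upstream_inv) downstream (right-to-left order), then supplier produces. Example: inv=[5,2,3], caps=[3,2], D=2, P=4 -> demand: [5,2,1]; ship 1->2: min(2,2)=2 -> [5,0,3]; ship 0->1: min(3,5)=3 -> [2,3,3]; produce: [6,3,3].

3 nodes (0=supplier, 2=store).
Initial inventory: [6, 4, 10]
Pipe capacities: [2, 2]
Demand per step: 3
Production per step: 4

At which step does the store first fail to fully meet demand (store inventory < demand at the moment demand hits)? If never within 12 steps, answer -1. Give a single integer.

Step 1: demand=3,sold=3 ship[1->2]=2 ship[0->1]=2 prod=4 -> [8 4 9]
Step 2: demand=3,sold=3 ship[1->2]=2 ship[0->1]=2 prod=4 -> [10 4 8]
Step 3: demand=3,sold=3 ship[1->2]=2 ship[0->1]=2 prod=4 -> [12 4 7]
Step 4: demand=3,sold=3 ship[1->2]=2 ship[0->1]=2 prod=4 -> [14 4 6]
Step 5: demand=3,sold=3 ship[1->2]=2 ship[0->1]=2 prod=4 -> [16 4 5]
Step 6: demand=3,sold=3 ship[1->2]=2 ship[0->1]=2 prod=4 -> [18 4 4]
Step 7: demand=3,sold=3 ship[1->2]=2 ship[0->1]=2 prod=4 -> [20 4 3]
Step 8: demand=3,sold=3 ship[1->2]=2 ship[0->1]=2 prod=4 -> [22 4 2]
Step 9: demand=3,sold=2 ship[1->2]=2 ship[0->1]=2 prod=4 -> [24 4 2]
Step 10: demand=3,sold=2 ship[1->2]=2 ship[0->1]=2 prod=4 -> [26 4 2]
Step 11: demand=3,sold=2 ship[1->2]=2 ship[0->1]=2 prod=4 -> [28 4 2]
Step 12: demand=3,sold=2 ship[1->2]=2 ship[0->1]=2 prod=4 -> [30 4 2]
First stockout at step 9

9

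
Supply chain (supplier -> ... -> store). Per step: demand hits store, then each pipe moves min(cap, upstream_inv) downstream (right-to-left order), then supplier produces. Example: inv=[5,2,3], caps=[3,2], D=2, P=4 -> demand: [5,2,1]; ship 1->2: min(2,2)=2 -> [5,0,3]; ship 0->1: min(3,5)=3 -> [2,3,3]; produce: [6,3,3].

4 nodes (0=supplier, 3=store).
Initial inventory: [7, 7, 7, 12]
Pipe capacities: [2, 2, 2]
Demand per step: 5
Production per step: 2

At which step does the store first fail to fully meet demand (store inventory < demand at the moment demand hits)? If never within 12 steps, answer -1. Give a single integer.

Step 1: demand=5,sold=5 ship[2->3]=2 ship[1->2]=2 ship[0->1]=2 prod=2 -> [7 7 7 9]
Step 2: demand=5,sold=5 ship[2->3]=2 ship[1->2]=2 ship[0->1]=2 prod=2 -> [7 7 7 6]
Step 3: demand=5,sold=5 ship[2->3]=2 ship[1->2]=2 ship[0->1]=2 prod=2 -> [7 7 7 3]
Step 4: demand=5,sold=3 ship[2->3]=2 ship[1->2]=2 ship[0->1]=2 prod=2 -> [7 7 7 2]
Step 5: demand=5,sold=2 ship[2->3]=2 ship[1->2]=2 ship[0->1]=2 prod=2 -> [7 7 7 2]
Step 6: demand=5,sold=2 ship[2->3]=2 ship[1->2]=2 ship[0->1]=2 prod=2 -> [7 7 7 2]
Step 7: demand=5,sold=2 ship[2->3]=2 ship[1->2]=2 ship[0->1]=2 prod=2 -> [7 7 7 2]
Step 8: demand=5,sold=2 ship[2->3]=2 ship[1->2]=2 ship[0->1]=2 prod=2 -> [7 7 7 2]
Step 9: demand=5,sold=2 ship[2->3]=2 ship[1->2]=2 ship[0->1]=2 prod=2 -> [7 7 7 2]
Step 10: demand=5,sold=2 ship[2->3]=2 ship[1->2]=2 ship[0->1]=2 prod=2 -> [7 7 7 2]
Step 11: demand=5,sold=2 ship[2->3]=2 ship[1->2]=2 ship[0->1]=2 prod=2 -> [7 7 7 2]
Step 12: demand=5,sold=2 ship[2->3]=2 ship[1->2]=2 ship[0->1]=2 prod=2 -> [7 7 7 2]
First stockout at step 4

4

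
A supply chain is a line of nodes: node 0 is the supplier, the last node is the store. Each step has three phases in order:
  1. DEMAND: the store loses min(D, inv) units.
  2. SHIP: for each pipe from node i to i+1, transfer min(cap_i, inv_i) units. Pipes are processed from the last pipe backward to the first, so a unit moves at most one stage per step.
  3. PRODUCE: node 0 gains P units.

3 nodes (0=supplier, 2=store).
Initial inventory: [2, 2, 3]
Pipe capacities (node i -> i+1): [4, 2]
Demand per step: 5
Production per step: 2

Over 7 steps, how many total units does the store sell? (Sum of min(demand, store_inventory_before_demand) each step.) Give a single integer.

Answer: 15

Derivation:
Step 1: sold=3 (running total=3) -> [2 2 2]
Step 2: sold=2 (running total=5) -> [2 2 2]
Step 3: sold=2 (running total=7) -> [2 2 2]
Step 4: sold=2 (running total=9) -> [2 2 2]
Step 5: sold=2 (running total=11) -> [2 2 2]
Step 6: sold=2 (running total=13) -> [2 2 2]
Step 7: sold=2 (running total=15) -> [2 2 2]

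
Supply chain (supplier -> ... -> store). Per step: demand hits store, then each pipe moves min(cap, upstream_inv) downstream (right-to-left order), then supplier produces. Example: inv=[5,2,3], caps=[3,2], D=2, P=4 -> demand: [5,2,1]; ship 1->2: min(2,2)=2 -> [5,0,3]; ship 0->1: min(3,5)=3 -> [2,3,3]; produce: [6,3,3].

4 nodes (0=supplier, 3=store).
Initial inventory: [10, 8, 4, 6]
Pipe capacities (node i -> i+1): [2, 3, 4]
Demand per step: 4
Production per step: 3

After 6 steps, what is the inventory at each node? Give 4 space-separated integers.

Step 1: demand=4,sold=4 ship[2->3]=4 ship[1->2]=3 ship[0->1]=2 prod=3 -> inv=[11 7 3 6]
Step 2: demand=4,sold=4 ship[2->3]=3 ship[1->2]=3 ship[0->1]=2 prod=3 -> inv=[12 6 3 5]
Step 3: demand=4,sold=4 ship[2->3]=3 ship[1->2]=3 ship[0->1]=2 prod=3 -> inv=[13 5 3 4]
Step 4: demand=4,sold=4 ship[2->3]=3 ship[1->2]=3 ship[0->1]=2 prod=3 -> inv=[14 4 3 3]
Step 5: demand=4,sold=3 ship[2->3]=3 ship[1->2]=3 ship[0->1]=2 prod=3 -> inv=[15 3 3 3]
Step 6: demand=4,sold=3 ship[2->3]=3 ship[1->2]=3 ship[0->1]=2 prod=3 -> inv=[16 2 3 3]

16 2 3 3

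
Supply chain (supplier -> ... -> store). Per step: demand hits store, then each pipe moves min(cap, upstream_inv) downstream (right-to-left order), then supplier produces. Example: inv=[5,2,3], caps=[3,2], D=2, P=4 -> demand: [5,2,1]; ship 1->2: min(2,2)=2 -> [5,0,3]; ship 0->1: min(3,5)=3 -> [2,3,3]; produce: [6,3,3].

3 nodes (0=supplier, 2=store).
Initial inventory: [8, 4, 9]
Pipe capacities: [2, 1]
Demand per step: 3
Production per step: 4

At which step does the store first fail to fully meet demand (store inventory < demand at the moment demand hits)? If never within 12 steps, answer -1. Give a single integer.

Step 1: demand=3,sold=3 ship[1->2]=1 ship[0->1]=2 prod=4 -> [10 5 7]
Step 2: demand=3,sold=3 ship[1->2]=1 ship[0->1]=2 prod=4 -> [12 6 5]
Step 3: demand=3,sold=3 ship[1->2]=1 ship[0->1]=2 prod=4 -> [14 7 3]
Step 4: demand=3,sold=3 ship[1->2]=1 ship[0->1]=2 prod=4 -> [16 8 1]
Step 5: demand=3,sold=1 ship[1->2]=1 ship[0->1]=2 prod=4 -> [18 9 1]
Step 6: demand=3,sold=1 ship[1->2]=1 ship[0->1]=2 prod=4 -> [20 10 1]
Step 7: demand=3,sold=1 ship[1->2]=1 ship[0->1]=2 prod=4 -> [22 11 1]
Step 8: demand=3,sold=1 ship[1->2]=1 ship[0->1]=2 prod=4 -> [24 12 1]
Step 9: demand=3,sold=1 ship[1->2]=1 ship[0->1]=2 prod=4 -> [26 13 1]
Step 10: demand=3,sold=1 ship[1->2]=1 ship[0->1]=2 prod=4 -> [28 14 1]
Step 11: demand=3,sold=1 ship[1->2]=1 ship[0->1]=2 prod=4 -> [30 15 1]
Step 12: demand=3,sold=1 ship[1->2]=1 ship[0->1]=2 prod=4 -> [32 16 1]
First stockout at step 5

5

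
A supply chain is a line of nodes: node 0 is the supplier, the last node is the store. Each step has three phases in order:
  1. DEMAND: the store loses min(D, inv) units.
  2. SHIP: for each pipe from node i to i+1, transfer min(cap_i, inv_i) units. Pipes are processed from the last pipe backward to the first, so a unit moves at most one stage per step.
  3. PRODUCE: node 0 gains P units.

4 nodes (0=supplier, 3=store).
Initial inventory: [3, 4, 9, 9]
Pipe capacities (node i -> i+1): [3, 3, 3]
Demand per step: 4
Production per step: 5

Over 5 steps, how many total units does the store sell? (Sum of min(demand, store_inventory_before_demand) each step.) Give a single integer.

Answer: 20

Derivation:
Step 1: sold=4 (running total=4) -> [5 4 9 8]
Step 2: sold=4 (running total=8) -> [7 4 9 7]
Step 3: sold=4 (running total=12) -> [9 4 9 6]
Step 4: sold=4 (running total=16) -> [11 4 9 5]
Step 5: sold=4 (running total=20) -> [13 4 9 4]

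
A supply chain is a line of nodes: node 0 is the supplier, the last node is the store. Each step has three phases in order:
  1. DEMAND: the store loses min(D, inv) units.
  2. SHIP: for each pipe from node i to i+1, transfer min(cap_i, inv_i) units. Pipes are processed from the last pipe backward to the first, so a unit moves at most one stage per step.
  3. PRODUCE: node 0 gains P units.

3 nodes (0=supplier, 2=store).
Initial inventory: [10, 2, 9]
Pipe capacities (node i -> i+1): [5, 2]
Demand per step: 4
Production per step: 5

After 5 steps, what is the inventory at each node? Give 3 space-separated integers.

Step 1: demand=4,sold=4 ship[1->2]=2 ship[0->1]=5 prod=5 -> inv=[10 5 7]
Step 2: demand=4,sold=4 ship[1->2]=2 ship[0->1]=5 prod=5 -> inv=[10 8 5]
Step 3: demand=4,sold=4 ship[1->2]=2 ship[0->1]=5 prod=5 -> inv=[10 11 3]
Step 4: demand=4,sold=3 ship[1->2]=2 ship[0->1]=5 prod=5 -> inv=[10 14 2]
Step 5: demand=4,sold=2 ship[1->2]=2 ship[0->1]=5 prod=5 -> inv=[10 17 2]

10 17 2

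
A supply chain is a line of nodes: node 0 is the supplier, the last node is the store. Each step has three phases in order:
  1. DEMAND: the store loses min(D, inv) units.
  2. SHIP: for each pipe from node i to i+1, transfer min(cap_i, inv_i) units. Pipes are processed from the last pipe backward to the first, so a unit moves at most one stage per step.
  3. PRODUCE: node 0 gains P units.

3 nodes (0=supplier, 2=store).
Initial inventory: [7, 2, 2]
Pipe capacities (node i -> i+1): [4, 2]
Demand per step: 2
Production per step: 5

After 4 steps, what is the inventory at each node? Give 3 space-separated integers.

Step 1: demand=2,sold=2 ship[1->2]=2 ship[0->1]=4 prod=5 -> inv=[8 4 2]
Step 2: demand=2,sold=2 ship[1->2]=2 ship[0->1]=4 prod=5 -> inv=[9 6 2]
Step 3: demand=2,sold=2 ship[1->2]=2 ship[0->1]=4 prod=5 -> inv=[10 8 2]
Step 4: demand=2,sold=2 ship[1->2]=2 ship[0->1]=4 prod=5 -> inv=[11 10 2]

11 10 2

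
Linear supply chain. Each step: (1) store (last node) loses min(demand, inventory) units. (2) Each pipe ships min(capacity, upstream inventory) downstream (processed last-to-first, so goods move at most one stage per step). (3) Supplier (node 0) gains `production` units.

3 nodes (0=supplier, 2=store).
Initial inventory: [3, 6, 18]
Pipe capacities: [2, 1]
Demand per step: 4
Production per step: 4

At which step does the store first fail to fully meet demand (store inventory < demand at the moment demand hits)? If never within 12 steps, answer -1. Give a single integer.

Step 1: demand=4,sold=4 ship[1->2]=1 ship[0->1]=2 prod=4 -> [5 7 15]
Step 2: demand=4,sold=4 ship[1->2]=1 ship[0->1]=2 prod=4 -> [7 8 12]
Step 3: demand=4,sold=4 ship[1->2]=1 ship[0->1]=2 prod=4 -> [9 9 9]
Step 4: demand=4,sold=4 ship[1->2]=1 ship[0->1]=2 prod=4 -> [11 10 6]
Step 5: demand=4,sold=4 ship[1->2]=1 ship[0->1]=2 prod=4 -> [13 11 3]
Step 6: demand=4,sold=3 ship[1->2]=1 ship[0->1]=2 prod=4 -> [15 12 1]
Step 7: demand=4,sold=1 ship[1->2]=1 ship[0->1]=2 prod=4 -> [17 13 1]
Step 8: demand=4,sold=1 ship[1->2]=1 ship[0->1]=2 prod=4 -> [19 14 1]
Step 9: demand=4,sold=1 ship[1->2]=1 ship[0->1]=2 prod=4 -> [21 15 1]
Step 10: demand=4,sold=1 ship[1->2]=1 ship[0->1]=2 prod=4 -> [23 16 1]
Step 11: demand=4,sold=1 ship[1->2]=1 ship[0->1]=2 prod=4 -> [25 17 1]
Step 12: demand=4,sold=1 ship[1->2]=1 ship[0->1]=2 prod=4 -> [27 18 1]
First stockout at step 6

6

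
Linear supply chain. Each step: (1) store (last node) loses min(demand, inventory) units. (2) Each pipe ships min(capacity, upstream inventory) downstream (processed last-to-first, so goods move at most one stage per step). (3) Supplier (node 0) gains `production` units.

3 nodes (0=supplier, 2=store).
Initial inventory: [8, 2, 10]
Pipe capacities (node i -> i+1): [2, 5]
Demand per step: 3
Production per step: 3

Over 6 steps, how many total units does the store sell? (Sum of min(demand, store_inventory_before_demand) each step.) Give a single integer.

Answer: 18

Derivation:
Step 1: sold=3 (running total=3) -> [9 2 9]
Step 2: sold=3 (running total=6) -> [10 2 8]
Step 3: sold=3 (running total=9) -> [11 2 7]
Step 4: sold=3 (running total=12) -> [12 2 6]
Step 5: sold=3 (running total=15) -> [13 2 5]
Step 6: sold=3 (running total=18) -> [14 2 4]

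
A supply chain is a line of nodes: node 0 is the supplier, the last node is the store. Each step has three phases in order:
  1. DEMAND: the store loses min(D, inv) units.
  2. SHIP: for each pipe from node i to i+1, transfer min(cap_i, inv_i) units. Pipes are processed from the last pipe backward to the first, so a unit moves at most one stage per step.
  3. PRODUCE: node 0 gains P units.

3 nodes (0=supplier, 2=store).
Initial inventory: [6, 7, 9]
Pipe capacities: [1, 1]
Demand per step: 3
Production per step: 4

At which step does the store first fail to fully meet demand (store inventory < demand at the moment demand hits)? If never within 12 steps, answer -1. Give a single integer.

Step 1: demand=3,sold=3 ship[1->2]=1 ship[0->1]=1 prod=4 -> [9 7 7]
Step 2: demand=3,sold=3 ship[1->2]=1 ship[0->1]=1 prod=4 -> [12 7 5]
Step 3: demand=3,sold=3 ship[1->2]=1 ship[0->1]=1 prod=4 -> [15 7 3]
Step 4: demand=3,sold=3 ship[1->2]=1 ship[0->1]=1 prod=4 -> [18 7 1]
Step 5: demand=3,sold=1 ship[1->2]=1 ship[0->1]=1 prod=4 -> [21 7 1]
Step 6: demand=3,sold=1 ship[1->2]=1 ship[0->1]=1 prod=4 -> [24 7 1]
Step 7: demand=3,sold=1 ship[1->2]=1 ship[0->1]=1 prod=4 -> [27 7 1]
Step 8: demand=3,sold=1 ship[1->2]=1 ship[0->1]=1 prod=4 -> [30 7 1]
Step 9: demand=3,sold=1 ship[1->2]=1 ship[0->1]=1 prod=4 -> [33 7 1]
Step 10: demand=3,sold=1 ship[1->2]=1 ship[0->1]=1 prod=4 -> [36 7 1]
Step 11: demand=3,sold=1 ship[1->2]=1 ship[0->1]=1 prod=4 -> [39 7 1]
Step 12: demand=3,sold=1 ship[1->2]=1 ship[0->1]=1 prod=4 -> [42 7 1]
First stockout at step 5

5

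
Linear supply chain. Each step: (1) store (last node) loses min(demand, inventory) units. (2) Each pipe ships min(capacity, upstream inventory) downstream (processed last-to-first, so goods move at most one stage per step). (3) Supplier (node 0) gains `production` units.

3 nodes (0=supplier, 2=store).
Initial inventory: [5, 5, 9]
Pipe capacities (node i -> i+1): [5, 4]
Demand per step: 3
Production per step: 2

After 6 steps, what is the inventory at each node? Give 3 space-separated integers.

Step 1: demand=3,sold=3 ship[1->2]=4 ship[0->1]=5 prod=2 -> inv=[2 6 10]
Step 2: demand=3,sold=3 ship[1->2]=4 ship[0->1]=2 prod=2 -> inv=[2 4 11]
Step 3: demand=3,sold=3 ship[1->2]=4 ship[0->1]=2 prod=2 -> inv=[2 2 12]
Step 4: demand=3,sold=3 ship[1->2]=2 ship[0->1]=2 prod=2 -> inv=[2 2 11]
Step 5: demand=3,sold=3 ship[1->2]=2 ship[0->1]=2 prod=2 -> inv=[2 2 10]
Step 6: demand=3,sold=3 ship[1->2]=2 ship[0->1]=2 prod=2 -> inv=[2 2 9]

2 2 9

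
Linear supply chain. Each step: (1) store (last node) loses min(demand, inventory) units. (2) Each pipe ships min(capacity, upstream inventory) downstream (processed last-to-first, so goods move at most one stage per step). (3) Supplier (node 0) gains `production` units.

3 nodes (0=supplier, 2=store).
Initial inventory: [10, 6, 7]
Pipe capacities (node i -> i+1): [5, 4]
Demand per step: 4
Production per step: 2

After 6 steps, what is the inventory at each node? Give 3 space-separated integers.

Step 1: demand=4,sold=4 ship[1->2]=4 ship[0->1]=5 prod=2 -> inv=[7 7 7]
Step 2: demand=4,sold=4 ship[1->2]=4 ship[0->1]=5 prod=2 -> inv=[4 8 7]
Step 3: demand=4,sold=4 ship[1->2]=4 ship[0->1]=4 prod=2 -> inv=[2 8 7]
Step 4: demand=4,sold=4 ship[1->2]=4 ship[0->1]=2 prod=2 -> inv=[2 6 7]
Step 5: demand=4,sold=4 ship[1->2]=4 ship[0->1]=2 prod=2 -> inv=[2 4 7]
Step 6: demand=4,sold=4 ship[1->2]=4 ship[0->1]=2 prod=2 -> inv=[2 2 7]

2 2 7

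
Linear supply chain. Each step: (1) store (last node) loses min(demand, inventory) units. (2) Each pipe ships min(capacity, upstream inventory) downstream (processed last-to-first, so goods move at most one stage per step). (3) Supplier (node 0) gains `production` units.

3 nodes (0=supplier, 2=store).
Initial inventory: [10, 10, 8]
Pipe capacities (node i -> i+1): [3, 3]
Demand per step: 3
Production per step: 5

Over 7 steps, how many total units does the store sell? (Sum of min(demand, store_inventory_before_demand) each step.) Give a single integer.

Step 1: sold=3 (running total=3) -> [12 10 8]
Step 2: sold=3 (running total=6) -> [14 10 8]
Step 3: sold=3 (running total=9) -> [16 10 8]
Step 4: sold=3 (running total=12) -> [18 10 8]
Step 5: sold=3 (running total=15) -> [20 10 8]
Step 6: sold=3 (running total=18) -> [22 10 8]
Step 7: sold=3 (running total=21) -> [24 10 8]

Answer: 21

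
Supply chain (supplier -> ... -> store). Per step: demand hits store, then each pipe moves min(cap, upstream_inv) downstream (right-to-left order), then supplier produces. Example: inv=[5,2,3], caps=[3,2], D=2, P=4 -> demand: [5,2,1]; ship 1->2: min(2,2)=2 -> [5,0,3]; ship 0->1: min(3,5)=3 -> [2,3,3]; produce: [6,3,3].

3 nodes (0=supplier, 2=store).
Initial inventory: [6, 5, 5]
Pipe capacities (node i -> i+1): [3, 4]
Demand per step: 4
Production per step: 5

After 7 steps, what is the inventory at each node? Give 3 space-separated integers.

Step 1: demand=4,sold=4 ship[1->2]=4 ship[0->1]=3 prod=5 -> inv=[8 4 5]
Step 2: demand=4,sold=4 ship[1->2]=4 ship[0->1]=3 prod=5 -> inv=[10 3 5]
Step 3: demand=4,sold=4 ship[1->2]=3 ship[0->1]=3 prod=5 -> inv=[12 3 4]
Step 4: demand=4,sold=4 ship[1->2]=3 ship[0->1]=3 prod=5 -> inv=[14 3 3]
Step 5: demand=4,sold=3 ship[1->2]=3 ship[0->1]=3 prod=5 -> inv=[16 3 3]
Step 6: demand=4,sold=3 ship[1->2]=3 ship[0->1]=3 prod=5 -> inv=[18 3 3]
Step 7: demand=4,sold=3 ship[1->2]=3 ship[0->1]=3 prod=5 -> inv=[20 3 3]

20 3 3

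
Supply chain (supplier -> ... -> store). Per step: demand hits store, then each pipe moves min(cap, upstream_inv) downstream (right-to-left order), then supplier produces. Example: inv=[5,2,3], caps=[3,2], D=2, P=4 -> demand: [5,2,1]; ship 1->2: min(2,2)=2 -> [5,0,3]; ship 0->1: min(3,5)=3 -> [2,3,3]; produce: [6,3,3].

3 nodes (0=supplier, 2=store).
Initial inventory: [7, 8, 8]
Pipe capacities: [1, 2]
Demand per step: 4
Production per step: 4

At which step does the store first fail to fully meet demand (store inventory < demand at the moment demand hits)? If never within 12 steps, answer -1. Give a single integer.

Step 1: demand=4,sold=4 ship[1->2]=2 ship[0->1]=1 prod=4 -> [10 7 6]
Step 2: demand=4,sold=4 ship[1->2]=2 ship[0->1]=1 prod=4 -> [13 6 4]
Step 3: demand=4,sold=4 ship[1->2]=2 ship[0->1]=1 prod=4 -> [16 5 2]
Step 4: demand=4,sold=2 ship[1->2]=2 ship[0->1]=1 prod=4 -> [19 4 2]
Step 5: demand=4,sold=2 ship[1->2]=2 ship[0->1]=1 prod=4 -> [22 3 2]
Step 6: demand=4,sold=2 ship[1->2]=2 ship[0->1]=1 prod=4 -> [25 2 2]
Step 7: demand=4,sold=2 ship[1->2]=2 ship[0->1]=1 prod=4 -> [28 1 2]
Step 8: demand=4,sold=2 ship[1->2]=1 ship[0->1]=1 prod=4 -> [31 1 1]
Step 9: demand=4,sold=1 ship[1->2]=1 ship[0->1]=1 prod=4 -> [34 1 1]
Step 10: demand=4,sold=1 ship[1->2]=1 ship[0->1]=1 prod=4 -> [37 1 1]
Step 11: demand=4,sold=1 ship[1->2]=1 ship[0->1]=1 prod=4 -> [40 1 1]
Step 12: demand=4,sold=1 ship[1->2]=1 ship[0->1]=1 prod=4 -> [43 1 1]
First stockout at step 4

4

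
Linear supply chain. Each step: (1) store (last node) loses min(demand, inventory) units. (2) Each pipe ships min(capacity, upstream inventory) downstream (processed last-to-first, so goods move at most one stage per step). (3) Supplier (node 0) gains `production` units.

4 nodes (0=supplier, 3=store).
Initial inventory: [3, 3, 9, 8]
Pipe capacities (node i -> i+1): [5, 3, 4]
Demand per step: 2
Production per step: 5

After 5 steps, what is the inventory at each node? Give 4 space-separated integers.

Step 1: demand=2,sold=2 ship[2->3]=4 ship[1->2]=3 ship[0->1]=3 prod=5 -> inv=[5 3 8 10]
Step 2: demand=2,sold=2 ship[2->3]=4 ship[1->2]=3 ship[0->1]=5 prod=5 -> inv=[5 5 7 12]
Step 3: demand=2,sold=2 ship[2->3]=4 ship[1->2]=3 ship[0->1]=5 prod=5 -> inv=[5 7 6 14]
Step 4: demand=2,sold=2 ship[2->3]=4 ship[1->2]=3 ship[0->1]=5 prod=5 -> inv=[5 9 5 16]
Step 5: demand=2,sold=2 ship[2->3]=4 ship[1->2]=3 ship[0->1]=5 prod=5 -> inv=[5 11 4 18]

5 11 4 18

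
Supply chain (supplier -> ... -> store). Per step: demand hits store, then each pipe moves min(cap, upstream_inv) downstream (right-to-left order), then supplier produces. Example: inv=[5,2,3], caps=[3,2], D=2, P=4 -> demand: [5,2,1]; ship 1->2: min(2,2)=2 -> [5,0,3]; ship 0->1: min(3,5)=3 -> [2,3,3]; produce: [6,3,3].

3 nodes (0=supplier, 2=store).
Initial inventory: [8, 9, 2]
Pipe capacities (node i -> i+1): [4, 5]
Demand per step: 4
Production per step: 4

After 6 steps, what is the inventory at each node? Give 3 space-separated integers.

Step 1: demand=4,sold=2 ship[1->2]=5 ship[0->1]=4 prod=4 -> inv=[8 8 5]
Step 2: demand=4,sold=4 ship[1->2]=5 ship[0->1]=4 prod=4 -> inv=[8 7 6]
Step 3: demand=4,sold=4 ship[1->2]=5 ship[0->1]=4 prod=4 -> inv=[8 6 7]
Step 4: demand=4,sold=4 ship[1->2]=5 ship[0->1]=4 prod=4 -> inv=[8 5 8]
Step 5: demand=4,sold=4 ship[1->2]=5 ship[0->1]=4 prod=4 -> inv=[8 4 9]
Step 6: demand=4,sold=4 ship[1->2]=4 ship[0->1]=4 prod=4 -> inv=[8 4 9]

8 4 9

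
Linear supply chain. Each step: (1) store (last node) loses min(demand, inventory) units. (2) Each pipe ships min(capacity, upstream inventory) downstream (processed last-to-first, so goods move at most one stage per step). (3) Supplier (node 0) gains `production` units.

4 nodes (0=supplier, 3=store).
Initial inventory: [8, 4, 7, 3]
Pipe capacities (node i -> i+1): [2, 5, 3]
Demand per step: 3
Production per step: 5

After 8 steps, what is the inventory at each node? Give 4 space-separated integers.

Step 1: demand=3,sold=3 ship[2->3]=3 ship[1->2]=4 ship[0->1]=2 prod=5 -> inv=[11 2 8 3]
Step 2: demand=3,sold=3 ship[2->3]=3 ship[1->2]=2 ship[0->1]=2 prod=5 -> inv=[14 2 7 3]
Step 3: demand=3,sold=3 ship[2->3]=3 ship[1->2]=2 ship[0->1]=2 prod=5 -> inv=[17 2 6 3]
Step 4: demand=3,sold=3 ship[2->3]=3 ship[1->2]=2 ship[0->1]=2 prod=5 -> inv=[20 2 5 3]
Step 5: demand=3,sold=3 ship[2->3]=3 ship[1->2]=2 ship[0->1]=2 prod=5 -> inv=[23 2 4 3]
Step 6: demand=3,sold=3 ship[2->3]=3 ship[1->2]=2 ship[0->1]=2 prod=5 -> inv=[26 2 3 3]
Step 7: demand=3,sold=3 ship[2->3]=3 ship[1->2]=2 ship[0->1]=2 prod=5 -> inv=[29 2 2 3]
Step 8: demand=3,sold=3 ship[2->3]=2 ship[1->2]=2 ship[0->1]=2 prod=5 -> inv=[32 2 2 2]

32 2 2 2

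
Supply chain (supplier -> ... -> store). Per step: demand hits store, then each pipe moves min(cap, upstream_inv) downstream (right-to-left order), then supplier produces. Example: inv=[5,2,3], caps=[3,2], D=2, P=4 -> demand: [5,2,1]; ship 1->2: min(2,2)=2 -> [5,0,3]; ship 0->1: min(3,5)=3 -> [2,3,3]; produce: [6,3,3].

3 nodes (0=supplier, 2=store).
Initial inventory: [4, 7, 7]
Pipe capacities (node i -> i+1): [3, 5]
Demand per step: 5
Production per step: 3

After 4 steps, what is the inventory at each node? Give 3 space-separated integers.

Step 1: demand=5,sold=5 ship[1->2]=5 ship[0->1]=3 prod=3 -> inv=[4 5 7]
Step 2: demand=5,sold=5 ship[1->2]=5 ship[0->1]=3 prod=3 -> inv=[4 3 7]
Step 3: demand=5,sold=5 ship[1->2]=3 ship[0->1]=3 prod=3 -> inv=[4 3 5]
Step 4: demand=5,sold=5 ship[1->2]=3 ship[0->1]=3 prod=3 -> inv=[4 3 3]

4 3 3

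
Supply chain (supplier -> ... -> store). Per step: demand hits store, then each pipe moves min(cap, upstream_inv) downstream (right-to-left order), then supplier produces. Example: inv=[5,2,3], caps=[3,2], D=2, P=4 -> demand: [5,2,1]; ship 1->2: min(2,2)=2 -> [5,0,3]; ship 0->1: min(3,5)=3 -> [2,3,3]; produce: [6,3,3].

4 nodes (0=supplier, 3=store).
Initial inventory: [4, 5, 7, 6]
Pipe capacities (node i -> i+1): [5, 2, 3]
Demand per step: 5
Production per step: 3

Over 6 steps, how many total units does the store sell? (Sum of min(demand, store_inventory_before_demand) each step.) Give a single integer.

Answer: 21

Derivation:
Step 1: sold=5 (running total=5) -> [3 7 6 4]
Step 2: sold=4 (running total=9) -> [3 8 5 3]
Step 3: sold=3 (running total=12) -> [3 9 4 3]
Step 4: sold=3 (running total=15) -> [3 10 3 3]
Step 5: sold=3 (running total=18) -> [3 11 2 3]
Step 6: sold=3 (running total=21) -> [3 12 2 2]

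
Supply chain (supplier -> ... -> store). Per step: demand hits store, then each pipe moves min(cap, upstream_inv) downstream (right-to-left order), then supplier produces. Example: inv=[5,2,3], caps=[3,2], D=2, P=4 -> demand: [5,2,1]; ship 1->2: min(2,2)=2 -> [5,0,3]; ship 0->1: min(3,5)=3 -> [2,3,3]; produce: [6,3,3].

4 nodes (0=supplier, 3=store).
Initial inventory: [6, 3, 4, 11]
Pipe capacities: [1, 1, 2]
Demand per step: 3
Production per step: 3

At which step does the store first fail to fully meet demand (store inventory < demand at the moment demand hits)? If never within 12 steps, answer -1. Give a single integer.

Step 1: demand=3,sold=3 ship[2->3]=2 ship[1->2]=1 ship[0->1]=1 prod=3 -> [8 3 3 10]
Step 2: demand=3,sold=3 ship[2->3]=2 ship[1->2]=1 ship[0->1]=1 prod=3 -> [10 3 2 9]
Step 3: demand=3,sold=3 ship[2->3]=2 ship[1->2]=1 ship[0->1]=1 prod=3 -> [12 3 1 8]
Step 4: demand=3,sold=3 ship[2->3]=1 ship[1->2]=1 ship[0->1]=1 prod=3 -> [14 3 1 6]
Step 5: demand=3,sold=3 ship[2->3]=1 ship[1->2]=1 ship[0->1]=1 prod=3 -> [16 3 1 4]
Step 6: demand=3,sold=3 ship[2->3]=1 ship[1->2]=1 ship[0->1]=1 prod=3 -> [18 3 1 2]
Step 7: demand=3,sold=2 ship[2->3]=1 ship[1->2]=1 ship[0->1]=1 prod=3 -> [20 3 1 1]
Step 8: demand=3,sold=1 ship[2->3]=1 ship[1->2]=1 ship[0->1]=1 prod=3 -> [22 3 1 1]
Step 9: demand=3,sold=1 ship[2->3]=1 ship[1->2]=1 ship[0->1]=1 prod=3 -> [24 3 1 1]
Step 10: demand=3,sold=1 ship[2->3]=1 ship[1->2]=1 ship[0->1]=1 prod=3 -> [26 3 1 1]
Step 11: demand=3,sold=1 ship[2->3]=1 ship[1->2]=1 ship[0->1]=1 prod=3 -> [28 3 1 1]
Step 12: demand=3,sold=1 ship[2->3]=1 ship[1->2]=1 ship[0->1]=1 prod=3 -> [30 3 1 1]
First stockout at step 7

7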